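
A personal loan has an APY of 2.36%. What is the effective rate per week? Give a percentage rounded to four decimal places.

The per-week rate i satisfies (1 + i)^52 = 1 + 0.0236.
i = 1.0236^(1/52) − 1 = 0.0004487 = 0.0449%.

0.0449%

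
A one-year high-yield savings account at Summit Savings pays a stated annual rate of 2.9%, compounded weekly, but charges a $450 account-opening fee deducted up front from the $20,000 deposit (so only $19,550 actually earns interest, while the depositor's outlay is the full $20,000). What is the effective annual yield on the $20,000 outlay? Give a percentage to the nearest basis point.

Value after one year: 19,550 × (1 + 0.029/52)^52 = 19,550 × 1.029416 = $20,125.09.
Effective yield on the $20,000 outlay: 20,125.09 / 20,000 − 1 = 0.006254 = 0.63%.

0.63%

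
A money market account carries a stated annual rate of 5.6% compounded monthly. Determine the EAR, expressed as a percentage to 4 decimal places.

5.7460%

EAR = (1 + 0.056/12)^12 − 1.
= (1 + 0.004667)^12 − 1 = 1.057460 − 1 = 5.7460%.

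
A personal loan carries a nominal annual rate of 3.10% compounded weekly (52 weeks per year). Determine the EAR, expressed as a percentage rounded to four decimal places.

3.1476%

EAR = (1 + 0.0310/52)^52 − 1.
= 1.031476 − 1 = 3.1476%.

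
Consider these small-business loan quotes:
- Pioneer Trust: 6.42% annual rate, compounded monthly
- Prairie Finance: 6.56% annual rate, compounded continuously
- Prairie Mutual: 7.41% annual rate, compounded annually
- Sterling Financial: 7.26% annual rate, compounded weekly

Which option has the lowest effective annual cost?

Pioneer Trust: (1 + 0.0642/12)^12 − 1 = 6.612%
Prairie Finance: e^0.0656 − 1 = 6.780%
Prairie Mutual: compounded annually, EAR = 7.410%
Sterling Financial: (1 + 0.0726/52)^52 − 1 = 7.525%
The lowest effective annual rate is Pioneer Trust at 6.612%.

Pioneer Trust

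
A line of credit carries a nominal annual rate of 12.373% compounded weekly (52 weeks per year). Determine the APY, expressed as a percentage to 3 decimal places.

13.154%

EAR = (1 + 0.12373/52)^52 − 1.
= (1 + 0.002379)^52 − 1 = 1.131544 − 1 = 13.154%.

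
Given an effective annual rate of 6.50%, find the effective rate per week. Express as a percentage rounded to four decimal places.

0.1212%

The per-week rate i satisfies (1 + i)^52 = 1 + 0.0650.
i = 1.0650^(1/52) − 1 = 0.0012118 = 0.1212%.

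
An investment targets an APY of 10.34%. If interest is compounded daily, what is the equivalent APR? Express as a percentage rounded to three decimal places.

(1 + r/365)^365 − 1 = 0.1034, so 1 + r/365 = 1.1034^(1/365).
r/365 = 0.000270, so r = 0.098410 = 9.841%.

9.841%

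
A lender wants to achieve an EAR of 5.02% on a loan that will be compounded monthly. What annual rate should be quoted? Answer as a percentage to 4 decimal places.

(1 + r/12)^12 − 1 = 0.0502, so 1 + r/12 = 1.0502^(1/12).
r/12 = 0.004090, so r = 0.049081 = 4.9081%.

4.9081%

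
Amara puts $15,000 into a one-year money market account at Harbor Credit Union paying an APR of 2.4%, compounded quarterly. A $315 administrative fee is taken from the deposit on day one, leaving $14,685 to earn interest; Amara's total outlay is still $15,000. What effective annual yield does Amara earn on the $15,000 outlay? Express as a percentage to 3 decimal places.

0.271%

Value after one year: 14,685 × (1 + 0.024/4)^4 = 14,685 × 1.024217 = $15,040.62.
Effective yield on the $15,000 outlay: 15,040.62 / 15,000 − 1 = 0.002708 = 0.271%.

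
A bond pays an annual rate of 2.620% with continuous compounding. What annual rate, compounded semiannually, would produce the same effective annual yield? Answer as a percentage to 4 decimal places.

2.6372%

EAR under continuous compounding: e^0.02620 − 1 = 0.026546.
Solve (1 + r/2)^2 = 1.026546: r/2 = 1.026546^(1/2) − 1 = 0.013186, so r = 0.026372 = 2.6372%.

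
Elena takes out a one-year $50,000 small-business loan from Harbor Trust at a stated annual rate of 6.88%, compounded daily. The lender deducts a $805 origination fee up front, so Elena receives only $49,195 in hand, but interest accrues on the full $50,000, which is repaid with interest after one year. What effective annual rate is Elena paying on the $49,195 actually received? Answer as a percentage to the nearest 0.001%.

Amount owed after one year: 50,000 × (1 + 0.0688/365)^365 = 50,000 × 1.071215 = $53,560.75.
Effective rate on net proceeds: 53,560.75 / 49,195 − 1 = 0.088744 = 8.874%.

8.874%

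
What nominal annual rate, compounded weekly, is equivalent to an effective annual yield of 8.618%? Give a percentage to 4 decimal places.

8.2733%

(1 + r/52)^52 − 1 = 0.08618, so 1 + r/52 = 1.08618^(1/52).
r/52 = 0.001591, so r = 0.082733 = 8.2733%.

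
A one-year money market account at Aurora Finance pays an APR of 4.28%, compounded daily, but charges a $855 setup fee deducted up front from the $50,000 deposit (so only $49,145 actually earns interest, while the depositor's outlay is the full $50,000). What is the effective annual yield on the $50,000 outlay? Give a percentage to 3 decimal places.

Value after one year: 49,145 × (1 + 0.0428/365)^365 = 49,145 × 1.043727 = $51,293.94.
Effective yield on the $50,000 outlay: 51,293.94 / 50,000 − 1 = 0.025879 = 2.588%.

2.588%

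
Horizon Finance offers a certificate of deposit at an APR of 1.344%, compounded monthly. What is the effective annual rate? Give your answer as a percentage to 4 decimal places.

1.3523%

EAR = (1 + 0.01344/12)^12 − 1.
= (1 + 0.001120)^12 − 1 = 1.013523 − 1 = 1.3523%.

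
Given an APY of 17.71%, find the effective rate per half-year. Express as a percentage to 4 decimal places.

8.4942%

The per-half-year rate i satisfies (1 + i)^2 = 1 + 0.1771.
i = 1.1771^(1/2) − 1 = 0.0849424 = 8.4942%.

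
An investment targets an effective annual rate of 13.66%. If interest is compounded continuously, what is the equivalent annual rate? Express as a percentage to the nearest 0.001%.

12.804%

Continuous: nominal r satisfies e^r − 1 = 0.1366.
r = ln(1 + 0.1366) = ln(1.1366) = 0.128041 = 12.804%.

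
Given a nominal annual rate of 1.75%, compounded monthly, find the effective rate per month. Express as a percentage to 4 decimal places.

0.1458%

With a nominal annual rate compounded monthly, the periodic rate is the nominal rate divided by 12.
i = 0.0175 / 12 = 0.0014583 = 0.1458%.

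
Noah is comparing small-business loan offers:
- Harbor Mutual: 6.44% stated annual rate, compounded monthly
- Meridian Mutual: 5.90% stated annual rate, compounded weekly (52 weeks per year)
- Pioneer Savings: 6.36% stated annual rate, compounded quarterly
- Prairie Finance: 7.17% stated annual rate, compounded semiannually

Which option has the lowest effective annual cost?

Harbor Mutual: (1 + 0.0644/12)^12 − 1 = 6.634%
Meridian Mutual: (1 + 0.0590/52)^52 − 1 = 6.074%
Pioneer Savings: (1 + 0.0636/4)^4 − 1 = 6.513%
Prairie Finance: (1 + 0.0717/2)^2 − 1 = 7.299%
The lowest effective annual rate is Meridian Mutual at 6.074%.

Meridian Mutual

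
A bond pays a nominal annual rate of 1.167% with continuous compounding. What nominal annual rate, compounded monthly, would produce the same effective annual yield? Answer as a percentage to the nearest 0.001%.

EAR under continuous compounding: e^0.01167 − 1 = 0.011738.
Solve (1 + r/12)^12 = 1.011738: r/12 = 1.011738^(1/12) − 1 = 0.000973, so r = 0.011676 = 1.168%.

1.168%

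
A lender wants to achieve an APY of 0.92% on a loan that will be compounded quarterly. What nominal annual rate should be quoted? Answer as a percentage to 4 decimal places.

(1 + r/4)^4 − 1 = 0.0092, so 1 + r/4 = 1.0092^(1/4).
r/4 = 0.002292, so r = 0.009168 = 0.9168%.

0.9168%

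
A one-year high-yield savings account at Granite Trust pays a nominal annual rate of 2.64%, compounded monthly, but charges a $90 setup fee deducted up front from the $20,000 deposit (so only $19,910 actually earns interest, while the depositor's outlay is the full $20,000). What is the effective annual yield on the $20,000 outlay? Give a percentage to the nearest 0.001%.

Value after one year: 19,910 × (1 + 0.0264/12)^12 = 19,910 × 1.026722 = $20,442.03.
Effective yield on the $20,000 outlay: 20,442.03 / 20,000 − 1 = 0.022102 = 2.210%.

2.210%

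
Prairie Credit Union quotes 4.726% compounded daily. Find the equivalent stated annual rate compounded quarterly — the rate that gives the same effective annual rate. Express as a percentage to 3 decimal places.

EAR = (1 + 0.04726/365)^365 − 1 = 0.048391.
Solve (1 + r/4)^4 = 1.048391: r/4 = 1.048391^(1/4) − 1 = 0.011884, so r = 0.047537 = 4.754%.

4.754%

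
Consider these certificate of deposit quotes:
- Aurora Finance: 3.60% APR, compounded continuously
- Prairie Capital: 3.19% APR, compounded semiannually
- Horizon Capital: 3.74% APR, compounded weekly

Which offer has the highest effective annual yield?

Aurora Finance: e^0.0360 − 1 = 3.666%
Prairie Capital: (1 + 0.0319/2)^2 − 1 = 3.215%
Horizon Capital: (1 + 0.0374/52)^52 − 1 = 3.809%
The highest effective annual rate is Horizon Capital at 3.809%.

Horizon Capital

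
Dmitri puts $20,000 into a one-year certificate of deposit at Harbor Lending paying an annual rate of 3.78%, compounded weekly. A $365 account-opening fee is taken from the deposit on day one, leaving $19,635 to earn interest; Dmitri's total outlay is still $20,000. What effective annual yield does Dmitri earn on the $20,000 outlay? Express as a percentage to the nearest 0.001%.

1.956%

Value after one year: 19,635 × (1 + 0.0378/52)^52 = 19,635 × 1.038509 = $20,391.13.
Effective yield on the $20,000 outlay: 20,391.13 / 20,000 − 1 = 0.019556 = 1.956%.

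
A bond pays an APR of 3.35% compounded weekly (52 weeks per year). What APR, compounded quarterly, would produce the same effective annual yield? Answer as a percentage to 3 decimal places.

EAR = (1 + 0.0335/52)^52 − 1 = 0.034056.
Solve (1 + r/4)^4 = 1.034056: r/4 = 1.034056^(1/4) − 1 = 0.008407, so r = 0.033630 = 3.363%.

3.363%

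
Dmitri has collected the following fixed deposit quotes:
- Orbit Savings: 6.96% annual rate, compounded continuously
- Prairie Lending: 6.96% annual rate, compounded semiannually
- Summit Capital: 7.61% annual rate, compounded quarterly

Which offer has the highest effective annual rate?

Summit Capital

Orbit Savings: e^0.0696 − 1 = 7.208%
Prairie Lending: (1 + 0.0696/2)^2 − 1 = 7.081%
Summit Capital: (1 + 0.0761/4)^4 − 1 = 7.830%
The highest effective annual rate is Summit Capital at 7.830%.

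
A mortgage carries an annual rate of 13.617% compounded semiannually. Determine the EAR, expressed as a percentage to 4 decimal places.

14.0806%

EAR = (1 + 0.13617/2)^2 − 1.
= 1.140806 − 1 = 14.0806%.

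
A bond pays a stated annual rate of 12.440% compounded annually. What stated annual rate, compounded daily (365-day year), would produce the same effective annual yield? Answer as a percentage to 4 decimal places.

Compounded annually, EAR = nominal = 0.124400.
Solve (1 + r/365)^365 = 1.124400: r/365 = 1.124400^(1/365) − 1 = 0.000321, so r = 0.117268 = 11.7268%.

11.7268%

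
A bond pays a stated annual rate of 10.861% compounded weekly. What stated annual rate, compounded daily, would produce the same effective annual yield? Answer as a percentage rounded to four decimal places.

10.8513%

EAR = (1 + 0.10861/52)^52 − 1 = 0.114601.
Solve (1 + r/365)^365 = 1.114601: r/365 = 1.114601^(1/365) − 1 = 0.000297, so r = 0.108513 = 10.8513%.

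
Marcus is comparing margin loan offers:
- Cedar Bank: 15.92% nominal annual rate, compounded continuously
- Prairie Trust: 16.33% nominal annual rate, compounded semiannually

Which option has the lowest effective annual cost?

Prairie Trust

Cedar Bank: e^0.1592 − 1 = 17.257%
Prairie Trust: (1 + 0.1633/2)^2 − 1 = 16.997%
The lowest effective annual rate is Prairie Trust at 16.997%.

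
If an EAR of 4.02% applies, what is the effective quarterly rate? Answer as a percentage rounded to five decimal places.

0.99020%

The per-quarter rate i satisfies (1 + i)^4 = 1 + 0.0402.
i = 1.0402^(1/4) − 1 = 0.0099020 = 0.99020%.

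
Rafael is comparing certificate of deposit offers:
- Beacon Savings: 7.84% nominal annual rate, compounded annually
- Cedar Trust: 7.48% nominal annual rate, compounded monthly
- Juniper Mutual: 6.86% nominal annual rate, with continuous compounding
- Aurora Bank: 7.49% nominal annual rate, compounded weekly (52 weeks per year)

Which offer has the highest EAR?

Beacon Savings: compounded annually, EAR = 7.840%
Cedar Trust: (1 + 0.0748/12)^12 − 1 = 7.742%
Juniper Mutual: e^0.0686 − 1 = 7.101%
Aurora Bank: (1 + 0.0749/52)^52 − 1 = 7.772%
The highest effective annual rate is Beacon Savings at 7.840%.

Beacon Savings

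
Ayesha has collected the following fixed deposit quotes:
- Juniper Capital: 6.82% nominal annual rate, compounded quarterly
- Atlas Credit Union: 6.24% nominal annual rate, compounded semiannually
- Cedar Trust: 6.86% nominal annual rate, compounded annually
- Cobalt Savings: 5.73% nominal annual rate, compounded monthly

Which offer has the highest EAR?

Juniper Capital: (1 + 0.0682/4)^4 − 1 = 6.996%
Atlas Credit Union: (1 + 0.0624/2)^2 − 1 = 6.337%
Cedar Trust: compounded annually, EAR = 6.860%
Cobalt Savings: (1 + 0.0573/12)^12 − 1 = 5.883%
The highest effective annual rate is Juniper Capital at 6.996%.

Juniper Capital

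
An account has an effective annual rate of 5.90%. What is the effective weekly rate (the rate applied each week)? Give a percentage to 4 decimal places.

The per-week rate i satisfies (1 + i)^52 = 1 + 0.0590.
i = 1.0590^(1/52) − 1 = 0.0011030 = 0.1103%.

0.1103%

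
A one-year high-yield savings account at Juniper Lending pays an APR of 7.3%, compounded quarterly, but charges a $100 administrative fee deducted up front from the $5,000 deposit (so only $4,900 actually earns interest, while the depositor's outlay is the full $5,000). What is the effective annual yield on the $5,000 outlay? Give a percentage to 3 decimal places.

5.352%

Value after one year: 4,900 × (1 + 0.073/4)^4 = 4,900 × 1.075023 = $5,267.61.
Effective yield on the $5,000 outlay: 5,267.61 / 5,000 − 1 = 0.053522 = 5.352%.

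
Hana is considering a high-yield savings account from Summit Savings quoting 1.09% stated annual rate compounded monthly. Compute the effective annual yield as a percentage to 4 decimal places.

EAR = (1 + 0.0109/12)^12 − 1.
= (1 + 0.000908)^12 − 1 = 1.010955 − 1 = 1.0955%.

1.0955%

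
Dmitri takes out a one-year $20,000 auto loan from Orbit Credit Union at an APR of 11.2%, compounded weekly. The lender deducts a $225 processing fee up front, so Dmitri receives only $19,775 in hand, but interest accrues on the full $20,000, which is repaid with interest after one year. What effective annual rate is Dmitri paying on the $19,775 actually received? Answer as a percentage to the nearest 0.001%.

13.110%

Amount owed after one year: 20,000 × (1 + 0.112/52)^52 = 20,000 × 1.118378 = $22,367.56.
Effective rate on net proceeds: 22,367.56 / 19,775 − 1 = 0.131103 = 13.110%.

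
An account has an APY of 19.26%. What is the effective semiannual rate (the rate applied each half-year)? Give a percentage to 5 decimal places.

The per-half-year rate i satisfies (1 + i)^2 = 1 + 0.1926.
i = 1.1926^(1/2) − 1 = 0.0920623 = 9.20623%.

9.20623%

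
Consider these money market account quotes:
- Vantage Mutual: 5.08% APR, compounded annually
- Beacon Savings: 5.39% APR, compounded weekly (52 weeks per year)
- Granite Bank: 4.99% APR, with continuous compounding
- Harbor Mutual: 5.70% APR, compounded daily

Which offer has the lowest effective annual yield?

Vantage Mutual: compounded annually, EAR = 5.080%
Beacon Savings: (1 + 0.0539/52)^52 − 1 = 5.535%
Granite Bank: e^0.0499 − 1 = 5.117%
Harbor Mutual: (1 + 0.0570/365)^365 − 1 = 5.865%
The lowest effective annual rate is Vantage Mutual at 5.080%.

Vantage Mutual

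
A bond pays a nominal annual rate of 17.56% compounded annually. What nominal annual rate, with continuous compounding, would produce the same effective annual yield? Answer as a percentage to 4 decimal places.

Compounded annually, EAR = nominal = 0.175600.
Equivalent continuous rate: r = ln(1 + 0.175600) = 0.161779 = 16.1779%.

16.1779%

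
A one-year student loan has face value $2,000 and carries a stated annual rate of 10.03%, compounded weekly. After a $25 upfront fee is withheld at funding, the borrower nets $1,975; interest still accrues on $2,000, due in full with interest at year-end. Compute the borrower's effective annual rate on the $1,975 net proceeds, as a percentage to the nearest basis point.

Amount owed after one year: 2,000 × (1 + 0.1003/52)^52 = 2,000 × 1.105396 = $2,210.79.
Effective rate on net proceeds: 2,210.79 / 1,975 − 1 = 0.119388 = 11.94%.

11.94%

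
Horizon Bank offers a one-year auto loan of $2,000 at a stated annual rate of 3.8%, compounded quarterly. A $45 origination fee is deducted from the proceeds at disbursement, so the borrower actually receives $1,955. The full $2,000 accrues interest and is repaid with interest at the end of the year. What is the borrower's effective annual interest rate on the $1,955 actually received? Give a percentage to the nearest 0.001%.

Amount owed after one year: 2,000 × (1 + 0.038/4)^4 = 2,000 × 1.038545 = $2,077.09.
Effective rate on net proceeds: 2,077.09 / 1,955 − 1 = 0.062450 = 6.245%.

6.245%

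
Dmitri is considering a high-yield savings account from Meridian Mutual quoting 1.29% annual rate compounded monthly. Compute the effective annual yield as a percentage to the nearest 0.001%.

1.298%

EAR = (1 + 0.0129/12)^12 − 1.
= 1.012977 − 1 = 1.298%.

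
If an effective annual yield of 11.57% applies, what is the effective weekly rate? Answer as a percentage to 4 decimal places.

0.2108%

The per-week rate i satisfies (1 + i)^52 = 1 + 0.1157.
i = 1.1157^(1/52) − 1 = 0.0021076 = 0.2108%.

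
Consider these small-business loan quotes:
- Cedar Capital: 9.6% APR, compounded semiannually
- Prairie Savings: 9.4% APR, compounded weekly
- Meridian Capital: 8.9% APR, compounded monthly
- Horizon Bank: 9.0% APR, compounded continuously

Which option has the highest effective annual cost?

Prairie Savings

Cedar Capital: (1 + 0.096/2)^2 − 1 = 9.830%
Prairie Savings: (1 + 0.094/52)^52 − 1 = 9.847%
Meridian Capital: (1 + 0.089/12)^12 − 1 = 9.272%
Horizon Bank: e^0.090 − 1 = 9.417%
The highest effective annual rate is Prairie Savings at 9.847%.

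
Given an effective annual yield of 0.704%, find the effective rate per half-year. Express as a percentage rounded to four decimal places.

0.3514%

The per-half-year rate i satisfies (1 + i)^2 = 1 + 0.00704.
i = 1.00704^(1/2) − 1 = 0.0035138 = 0.3514%.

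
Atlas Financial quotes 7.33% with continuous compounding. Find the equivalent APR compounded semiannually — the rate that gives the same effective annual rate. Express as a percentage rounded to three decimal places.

EAR under continuous compounding: e^0.0733 − 1 = 0.076053.
Solve (1 + r/2)^2 = 1.076053: r/2 = 1.076053^(1/2) − 1 = 0.037330, so r = 0.074660 = 7.466%.

7.466%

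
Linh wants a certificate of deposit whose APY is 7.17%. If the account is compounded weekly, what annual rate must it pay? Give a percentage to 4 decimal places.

6.9292%

(1 + r/52)^52 − 1 = 0.0717, so 1 + r/52 = 1.0717^(1/52).
r/52 = 0.001333, so r = 0.069292 = 6.9292%.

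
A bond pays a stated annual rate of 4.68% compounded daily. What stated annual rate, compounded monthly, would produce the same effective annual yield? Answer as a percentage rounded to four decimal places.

EAR = (1 + 0.0468/365)^365 − 1 = 0.047909.
Solve (1 + r/12)^12 = 1.047909: r/12 = 1.047909^(1/12) − 1 = 0.003907, so r = 0.046888 = 4.6888%.

4.6888%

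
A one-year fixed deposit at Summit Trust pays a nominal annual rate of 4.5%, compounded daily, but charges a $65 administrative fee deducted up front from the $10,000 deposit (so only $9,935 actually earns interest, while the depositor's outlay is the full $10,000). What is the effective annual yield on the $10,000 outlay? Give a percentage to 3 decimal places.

3.923%

Value after one year: 9,935 × (1 + 0.045/365)^365 = 9,935 × 1.046025 = $10,392.26.
Effective yield on the $10,000 outlay: 10,392.26 / 10,000 − 1 = 0.039226 = 3.923%.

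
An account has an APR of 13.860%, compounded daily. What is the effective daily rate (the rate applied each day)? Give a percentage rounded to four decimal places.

0.0380%

With a nominal annual rate compounded daily, the periodic rate is the nominal rate divided by 365.
i = 0.13860 / 365 = 0.0003797 = 0.0380%.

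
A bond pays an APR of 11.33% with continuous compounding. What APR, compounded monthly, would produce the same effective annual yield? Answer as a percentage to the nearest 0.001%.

EAR under continuous compounding: e^0.1133 − 1 = 0.119968.
Solve (1 + r/12)^12 = 1.119968: r/12 = 1.119968^(1/12) − 1 = 0.009486, so r = 0.113837 = 11.384%.

11.384%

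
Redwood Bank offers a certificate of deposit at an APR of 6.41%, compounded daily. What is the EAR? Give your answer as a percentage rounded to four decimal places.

6.6193%

EAR = (1 + 0.0641/365)^365 − 1.
= 1.066193 − 1 = 6.6193%.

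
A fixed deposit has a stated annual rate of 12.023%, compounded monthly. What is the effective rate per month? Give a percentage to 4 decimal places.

1.0019%

With a nominal annual rate compounded monthly, the periodic rate is the nominal rate divided by 12.
i = 0.12023 / 12 = 0.0100192 = 1.0019%.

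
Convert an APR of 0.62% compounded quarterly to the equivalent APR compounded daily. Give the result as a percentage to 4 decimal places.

0.6195%

EAR = (1 + 0.0062/4)^4 − 1 = 0.006214.
Solve (1 + r/365)^365 = 1.006214: r/365 = 1.006214^(1/365) − 1 = 0.000017, so r = 0.006195 = 0.6195%.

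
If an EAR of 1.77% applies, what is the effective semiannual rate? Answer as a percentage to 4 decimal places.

0.8811%

The per-half-year rate i satisfies (1 + i)^2 = 1 + 0.0177.
i = 1.0177^(1/2) − 1 = 0.0088112 = 0.8811%.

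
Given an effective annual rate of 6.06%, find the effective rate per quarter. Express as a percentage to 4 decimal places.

The per-quarter rate i satisfies (1 + i)^4 = 1 + 0.0606.
i = 1.0606^(1/4) − 1 = 0.0148174 = 1.4817%.

1.4817%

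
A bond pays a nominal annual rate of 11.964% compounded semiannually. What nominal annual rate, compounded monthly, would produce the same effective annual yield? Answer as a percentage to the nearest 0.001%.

11.676%

EAR = (1 + 0.11964/2)^2 − 1 = 0.123218.
Solve (1 + r/12)^12 = 1.123218: r/12 = 1.123218^(1/12) − 1 = 0.009730, so r = 0.116763 = 11.676%.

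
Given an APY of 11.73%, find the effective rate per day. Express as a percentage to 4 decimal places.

0.0304%

The per-day rate i satisfies (1 + i)^365 = 1 + 0.1173.
i = 1.1173^(1/365) − 1 = 0.0003039 = 0.0304%.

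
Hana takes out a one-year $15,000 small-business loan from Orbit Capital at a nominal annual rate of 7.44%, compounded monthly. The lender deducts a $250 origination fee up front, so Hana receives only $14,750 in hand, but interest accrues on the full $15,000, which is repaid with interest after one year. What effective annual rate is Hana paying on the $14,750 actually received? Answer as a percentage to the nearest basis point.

9.52%

Amount owed after one year: 15,000 × (1 + 0.0744/12)^12 = 15,000 × 1.076990 = $16,154.85.
Effective rate on net proceeds: 16,154.85 / 14,750 − 1 = 0.095244 = 9.52%.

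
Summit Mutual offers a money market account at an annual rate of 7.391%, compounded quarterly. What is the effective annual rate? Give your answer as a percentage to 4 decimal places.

EAR = (1 + 0.07391/4)^4 − 1.
= 1.075984 − 1 = 7.5984%.

7.5984%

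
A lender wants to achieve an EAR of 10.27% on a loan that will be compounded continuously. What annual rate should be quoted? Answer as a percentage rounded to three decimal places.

9.776%

Continuous: nominal r satisfies e^r − 1 = 0.1027.
r = ln(1 + 0.1027) = ln(1.1027) = 0.097762 = 9.776%.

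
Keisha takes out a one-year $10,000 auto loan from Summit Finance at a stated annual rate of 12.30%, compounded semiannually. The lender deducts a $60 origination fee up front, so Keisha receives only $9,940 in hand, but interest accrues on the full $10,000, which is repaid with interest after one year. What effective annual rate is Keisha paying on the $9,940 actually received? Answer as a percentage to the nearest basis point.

Amount owed after one year: 10,000 × (1 + 0.1230/2)^2 = 10,000 × 1.126782 = $11,267.82.
Effective rate on net proceeds: 11,267.82 / 9,940 − 1 = 0.133584 = 13.36%.

13.36%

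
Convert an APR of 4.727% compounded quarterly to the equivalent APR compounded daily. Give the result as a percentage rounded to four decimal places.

4.6996%

EAR = (1 + 0.04727/4)^4 − 1 = 0.048115.
Solve (1 + r/365)^365 = 1.048115: r/365 = 1.048115^(1/365) − 1 = 0.000129, so r = 0.046996 = 4.6996%.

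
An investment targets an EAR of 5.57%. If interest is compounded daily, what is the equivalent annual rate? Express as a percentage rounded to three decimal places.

5.421%

(1 + r/365)^365 − 1 = 0.0557, so 1 + r/365 = 1.0557^(1/365).
r/365 = 0.000149, so r = 0.054208 = 5.421%.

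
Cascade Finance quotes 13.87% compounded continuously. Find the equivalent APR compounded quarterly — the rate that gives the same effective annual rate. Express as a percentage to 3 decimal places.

14.113%

EAR under continuous compounding: e^0.1387 − 1 = 0.148779.
Solve (1 + r/4)^4 = 1.148779: r/4 = 1.148779^(1/4) − 1 = 0.035283, so r = 0.141133 = 14.113%.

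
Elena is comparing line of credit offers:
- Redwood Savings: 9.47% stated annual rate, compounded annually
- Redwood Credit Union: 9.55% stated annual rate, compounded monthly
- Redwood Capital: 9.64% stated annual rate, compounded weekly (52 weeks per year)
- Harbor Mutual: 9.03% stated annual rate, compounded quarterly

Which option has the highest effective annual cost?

Redwood Capital

Redwood Savings: compounded annually, EAR = 9.470%
Redwood Credit Union: (1 + 0.0955/12)^12 − 1 = 9.979%
Redwood Capital: (1 + 0.0964/52)^52 − 1 = 10.110%
Harbor Mutual: (1 + 0.0903/4)^4 − 1 = 9.340%
The highest effective annual rate is Redwood Capital at 10.110%.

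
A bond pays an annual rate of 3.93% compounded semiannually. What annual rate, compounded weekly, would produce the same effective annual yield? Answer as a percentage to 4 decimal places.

3.8933%

EAR = (1 + 0.0393/2)^2 − 1 = 0.039686.
Solve (1 + r/52)^52 = 1.039686: r/52 = 1.039686^(1/52) − 1 = 0.000749, so r = 0.038933 = 3.8933%.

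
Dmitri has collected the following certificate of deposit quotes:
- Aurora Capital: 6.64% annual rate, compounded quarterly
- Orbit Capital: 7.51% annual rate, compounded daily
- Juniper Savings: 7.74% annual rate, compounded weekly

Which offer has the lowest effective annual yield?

Aurora Capital: (1 + 0.0664/4)^4 − 1 = 6.807%
Orbit Capital: (1 + 0.0751/365)^365 − 1 = 7.798%
Juniper Savings: (1 + 0.0774/52)^52 − 1 = 8.041%
The lowest effective annual rate is Aurora Capital at 6.807%.

Aurora Capital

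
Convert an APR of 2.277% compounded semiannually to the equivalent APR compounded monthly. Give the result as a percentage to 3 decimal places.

EAR = (1 + 0.02277/2)^2 − 1 = 0.022900.
Solve (1 + r/12)^12 = 1.022900: r/12 = 1.022900^(1/12) − 1 = 0.001889, so r = 0.022663 = 2.266%.

2.266%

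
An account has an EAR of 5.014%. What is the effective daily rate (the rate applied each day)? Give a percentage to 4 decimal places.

0.0134%

The per-day rate i satisfies (1 + i)^365 = 1 + 0.05014.
i = 1.05014^(1/365) − 1 = 0.0001340 = 0.0134%.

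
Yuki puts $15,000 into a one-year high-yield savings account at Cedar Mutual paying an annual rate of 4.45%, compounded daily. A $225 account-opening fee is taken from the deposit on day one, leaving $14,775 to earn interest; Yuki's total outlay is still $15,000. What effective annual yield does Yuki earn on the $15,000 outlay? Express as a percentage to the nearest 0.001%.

2.982%

Value after one year: 14,775 × (1 + 0.0445/365)^365 = 14,775 × 1.045502 = $15,447.29.
Effective yield on the $15,000 outlay: 15,447.29 / 15,000 − 1 = 0.029820 = 2.982%.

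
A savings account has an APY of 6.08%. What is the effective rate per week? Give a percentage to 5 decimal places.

0.11357%

The per-week rate i satisfies (1 + i)^52 = 1 + 0.0608.
i = 1.0608^(1/52) − 1 = 0.0011357 = 0.11357%.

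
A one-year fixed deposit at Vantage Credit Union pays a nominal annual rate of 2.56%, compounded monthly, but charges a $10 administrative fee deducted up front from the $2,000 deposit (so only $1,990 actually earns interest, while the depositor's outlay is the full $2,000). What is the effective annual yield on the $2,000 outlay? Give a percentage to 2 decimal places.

Value after one year: 1,990 × (1 + 0.0256/12)^12 = 1,990 × 1.025903 = $2,041.55.
Effective yield on the $2,000 outlay: 2,041.55 / 2,000 − 1 = 0.020773 = 2.08%.

2.08%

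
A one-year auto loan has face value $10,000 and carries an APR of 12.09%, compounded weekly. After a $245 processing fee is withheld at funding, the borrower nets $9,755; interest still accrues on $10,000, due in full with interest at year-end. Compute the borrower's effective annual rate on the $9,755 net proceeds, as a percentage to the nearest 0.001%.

Amount owed after one year: 10,000 × (1 + 0.1209/52)^52 = 10,000 × 1.128354 = $11,283.54.
Effective rate on net proceeds: 11,283.54 / 9,755 − 1 = 0.156693 = 15.669%.

15.669%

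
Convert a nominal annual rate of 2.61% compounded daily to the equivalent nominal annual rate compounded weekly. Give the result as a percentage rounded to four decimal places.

2.6106%

EAR = (1 + 0.0261/365)^365 − 1 = 0.026443.
Solve (1 + r/52)^52 = 1.026443: r/52 = 1.026443^(1/52) − 1 = 0.000502, so r = 0.026106 = 2.6106%.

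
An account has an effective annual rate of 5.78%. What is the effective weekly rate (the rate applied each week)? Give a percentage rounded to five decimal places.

0.10812%

The per-week rate i satisfies (1 + i)^52 = 1 + 0.0578.
i = 1.0578^(1/52) − 1 = 0.0010812 = 0.10812%.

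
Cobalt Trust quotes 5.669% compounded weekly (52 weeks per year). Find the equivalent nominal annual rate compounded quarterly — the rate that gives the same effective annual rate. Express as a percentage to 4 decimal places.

EAR = (1 + 0.05669/52)^52 − 1 = 0.058295.
Solve (1 + r/4)^4 = 1.058295: r/4 = 1.058295^(1/4) − 1 = 0.014266, so r = 0.057062 = 5.7062%.

5.7062%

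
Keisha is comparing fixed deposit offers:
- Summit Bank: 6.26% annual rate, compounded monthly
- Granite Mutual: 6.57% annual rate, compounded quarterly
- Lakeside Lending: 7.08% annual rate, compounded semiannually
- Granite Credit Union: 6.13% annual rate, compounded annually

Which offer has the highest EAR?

Lakeside Lending

Summit Bank: (1 + 0.0626/12)^12 − 1 = 6.443%
Granite Mutual: (1 + 0.0657/4)^4 − 1 = 6.734%
Lakeside Lending: (1 + 0.0708/2)^2 − 1 = 7.205%
Granite Credit Union: compounded annually, EAR = 6.130%
The highest effective annual rate is Lakeside Lending at 7.205%.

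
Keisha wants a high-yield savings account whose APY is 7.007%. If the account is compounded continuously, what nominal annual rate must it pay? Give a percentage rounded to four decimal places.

Continuous: nominal r satisfies e^r − 1 = 0.07007.
r = ln(1 + 0.07007) = ln(1.07007) = 0.067724 = 6.7724%.

6.7724%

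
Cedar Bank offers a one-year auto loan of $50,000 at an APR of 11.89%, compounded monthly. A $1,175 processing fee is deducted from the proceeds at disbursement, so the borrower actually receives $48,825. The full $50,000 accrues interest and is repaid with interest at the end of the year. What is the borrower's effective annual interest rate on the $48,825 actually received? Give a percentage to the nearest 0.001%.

Amount owed after one year: 50,000 × (1 + 0.1189/12)^12 = 50,000 × 1.125598 = $56,279.92.
Effective rate on net proceeds: 56,279.92 / 48,825 − 1 = 0.152687 = 15.269%.

15.269%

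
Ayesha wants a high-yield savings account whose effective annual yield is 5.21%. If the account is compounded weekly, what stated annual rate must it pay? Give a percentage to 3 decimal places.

(1 + r/52)^52 − 1 = 0.0521, so 1 + r/52 = 1.0521^(1/52).
r/52 = 0.000977, so r = 0.050813 = 5.081%.

5.081%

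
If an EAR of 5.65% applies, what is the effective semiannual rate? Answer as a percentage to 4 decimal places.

2.7862%

The per-half-year rate i satisfies (1 + i)^2 = 1 + 0.0565.
i = 1.0565^(1/2) − 1 = 0.0278619 = 2.7862%.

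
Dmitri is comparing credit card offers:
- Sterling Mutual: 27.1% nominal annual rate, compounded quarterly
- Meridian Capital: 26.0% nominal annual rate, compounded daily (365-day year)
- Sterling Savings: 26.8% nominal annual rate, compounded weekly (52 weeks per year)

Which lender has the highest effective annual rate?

Sterling Savings

Sterling Mutual: (1 + 0.271/4)^4 − 1 = 29.981%
Meridian Capital: (1 + 0.260/365)^365 − 1 = 29.681%
Sterling Savings: (1 + 0.268/52)^52 − 1 = 30.645%
The highest effective annual rate is Sterling Savings at 30.645%.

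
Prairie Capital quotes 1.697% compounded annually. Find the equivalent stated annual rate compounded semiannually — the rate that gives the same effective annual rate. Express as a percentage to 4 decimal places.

Compounded annually, EAR = nominal = 0.016970.
Solve (1 + r/2)^2 = 1.016970: r/2 = 1.016970^(1/2) − 1 = 0.008449, so r = 0.016899 = 1.6899%.

1.6899%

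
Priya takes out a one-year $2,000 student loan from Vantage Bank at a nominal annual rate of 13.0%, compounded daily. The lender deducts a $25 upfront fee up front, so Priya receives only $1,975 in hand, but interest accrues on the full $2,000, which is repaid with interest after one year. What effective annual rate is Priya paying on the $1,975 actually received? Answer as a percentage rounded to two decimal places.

15.32%

Amount owed after one year: 2,000 × (1 + 0.130/365)^365 = 2,000 × 1.138802 = $2,277.60.
Effective rate on net proceeds: 2,277.60 / 1,975 − 1 = 0.153217 = 15.32%.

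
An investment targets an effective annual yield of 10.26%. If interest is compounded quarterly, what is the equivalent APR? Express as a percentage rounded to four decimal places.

(1 + r/4)^4 − 1 = 0.1026, so 1 + r/4 = 1.1026^(1/4).
r/4 = 0.024718, so r = 0.098873 = 9.8873%.

9.8873%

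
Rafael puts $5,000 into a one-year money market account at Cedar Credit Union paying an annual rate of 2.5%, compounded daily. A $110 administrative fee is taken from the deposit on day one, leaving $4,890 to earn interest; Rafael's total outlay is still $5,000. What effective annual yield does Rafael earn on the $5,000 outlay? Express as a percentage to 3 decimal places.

Value after one year: 4,890 × (1 + 0.025/365)^365 = 4,890 × 1.025314 = $5,013.79.
Effective yield on the $5,000 outlay: 5,013.79 / 5,000 − 1 = 0.002757 = 0.276%.

0.276%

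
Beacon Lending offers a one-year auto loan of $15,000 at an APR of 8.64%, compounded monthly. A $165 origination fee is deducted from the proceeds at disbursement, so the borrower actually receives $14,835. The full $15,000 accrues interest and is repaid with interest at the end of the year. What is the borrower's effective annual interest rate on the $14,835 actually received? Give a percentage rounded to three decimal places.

Amount owed after one year: 15,000 × (1 + 0.0864/12)^12 = 15,000 × 1.089905 = $16,348.57.
Effective rate on net proceeds: 16,348.57 / 14,835 − 1 = 0.102027 = 10.203%.

10.203%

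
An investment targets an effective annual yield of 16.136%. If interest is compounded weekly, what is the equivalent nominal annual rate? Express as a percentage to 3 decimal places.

14.981%

(1 + r/52)^52 − 1 = 0.16136, so 1 + r/52 = 1.16136^(1/52).
r/52 = 0.002881, so r = 0.149807 = 14.981%.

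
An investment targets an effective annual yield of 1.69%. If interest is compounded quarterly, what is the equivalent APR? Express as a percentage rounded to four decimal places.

1.6794%

(1 + r/4)^4 − 1 = 0.0169, so 1 + r/4 = 1.0169^(1/4).
r/4 = 0.004198, so r = 0.016794 = 1.6794%.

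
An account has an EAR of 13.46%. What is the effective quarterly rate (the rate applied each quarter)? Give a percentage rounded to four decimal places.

3.2074%

The per-quarter rate i satisfies (1 + i)^4 = 1 + 0.1346.
i = 1.1346^(1/4) − 1 = 0.0320737 = 3.2074%.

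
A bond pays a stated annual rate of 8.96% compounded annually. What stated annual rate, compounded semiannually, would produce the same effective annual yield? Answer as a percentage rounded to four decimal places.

Compounded annually, EAR = nominal = 0.089600.
Solve (1 + r/2)^2 = 1.089600: r/2 = 1.089600^(1/2) − 1 = 0.043839, so r = 0.087678 = 8.7678%.

8.7678%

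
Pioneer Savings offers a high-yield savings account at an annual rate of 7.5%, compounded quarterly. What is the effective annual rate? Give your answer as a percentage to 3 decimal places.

EAR = (1 + 0.075/4)^4 − 1.
= 1.077136 − 1 = 7.714%.

7.714%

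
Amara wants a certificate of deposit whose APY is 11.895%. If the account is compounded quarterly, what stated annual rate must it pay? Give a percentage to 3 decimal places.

11.398%

(1 + r/4)^4 − 1 = 0.11895, so 1 + r/4 = 1.11895^(1/4).
r/4 = 0.028496, so r = 0.113985 = 11.398%.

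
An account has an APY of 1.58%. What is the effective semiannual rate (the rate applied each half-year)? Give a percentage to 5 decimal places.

0.78690%

The per-half-year rate i satisfies (1 + i)^2 = 1 + 0.0158.
i = 1.0158^(1/2) − 1 = 0.0078690 = 0.78690%.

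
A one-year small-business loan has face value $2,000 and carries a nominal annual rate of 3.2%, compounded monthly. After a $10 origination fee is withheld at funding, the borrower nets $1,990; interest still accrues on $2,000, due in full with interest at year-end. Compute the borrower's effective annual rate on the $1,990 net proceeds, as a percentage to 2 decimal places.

3.77%

Amount owed after one year: 2,000 × (1 + 0.032/12)^12 = 2,000 × 1.032474 = $2,064.95.
Effective rate on net proceeds: 2,064.95 / 1,990 − 1 = 0.037662 = 3.77%.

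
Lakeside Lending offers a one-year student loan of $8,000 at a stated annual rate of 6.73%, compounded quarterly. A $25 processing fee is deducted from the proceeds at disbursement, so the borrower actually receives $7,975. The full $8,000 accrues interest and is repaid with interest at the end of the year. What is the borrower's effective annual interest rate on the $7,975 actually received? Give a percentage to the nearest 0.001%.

Amount owed after one year: 8,000 × (1 + 0.0673/4)^4 = 8,000 × 1.069018 = $8,552.14.
Effective rate on net proceeds: 8,552.14 / 7,975 − 1 = 0.072369 = 7.237%.

7.237%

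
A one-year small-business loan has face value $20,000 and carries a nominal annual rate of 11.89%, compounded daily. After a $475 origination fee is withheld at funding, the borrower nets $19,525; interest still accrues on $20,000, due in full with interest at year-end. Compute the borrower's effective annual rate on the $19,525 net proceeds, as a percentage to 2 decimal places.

15.36%

Amount owed after one year: 20,000 × (1 + 0.1189/365)^365 = 20,000 × 1.126235 = $22,524.71.
Effective rate on net proceeds: 22,524.71 / 19,525 − 1 = 0.153634 = 15.36%.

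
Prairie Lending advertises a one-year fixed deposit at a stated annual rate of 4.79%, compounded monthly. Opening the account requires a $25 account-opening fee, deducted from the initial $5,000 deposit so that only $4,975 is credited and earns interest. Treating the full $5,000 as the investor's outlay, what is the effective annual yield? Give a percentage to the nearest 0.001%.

Value after one year: 4,975 × (1 + 0.0479/12)^12 = 4,975 × 1.048966 = $5,218.60.
Effective yield on the $5,000 outlay: 5,218.60 / 5,000 − 1 = 0.043721 = 4.372%.

4.372%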